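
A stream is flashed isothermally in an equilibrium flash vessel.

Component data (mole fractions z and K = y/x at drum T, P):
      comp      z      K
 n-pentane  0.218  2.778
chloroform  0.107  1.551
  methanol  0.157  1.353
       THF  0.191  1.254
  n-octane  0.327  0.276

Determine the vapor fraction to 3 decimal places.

ψ = 0.454

Let ψ = V/F and solve Σ zᵢ(Kᵢ−1)/(1+ψ(Kᵢ−1)) = 0.
Check two-phase: ΣzᵢKᵢ = 1.314 > 1 and Σzᵢ/Kᵢ = 1.601 > 1, so g(0) = 0.314 > 0 and g(1) = -0.601 < 0.
Newton–Raphson from ψ = 0.5:
  ψ = 0.500: g = -0.0295, g' = -0.658 → ψ = 0.455
  ψ = 0.455: g = -0.0005, g' = -0.637 → ψ = 0.454
Converged at ψ = 0.454.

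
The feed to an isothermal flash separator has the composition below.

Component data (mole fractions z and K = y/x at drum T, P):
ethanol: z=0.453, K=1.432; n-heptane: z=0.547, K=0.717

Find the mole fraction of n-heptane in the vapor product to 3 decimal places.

y_n-heptane = 0.433

Binary case is linear: z₁(K₁−1)(1+ψ(K₂−1)) + z₂(K₂−1)(1+ψ(K₁−1)) = 0
⇒ ψ = [z₁(K₁−1)+z₂(K₂−1)] / [−(K₁−1)(K₂−1)] = 0.0409/0.1223 = 0.335
Compositions from xᵢ = zᵢ/(1+ψ(Kᵢ−1)), yᵢ = Kᵢxᵢ:
  ethanol: x = 0.396, y = 0.567
  n-heptane: x = 0.604, y = 0.433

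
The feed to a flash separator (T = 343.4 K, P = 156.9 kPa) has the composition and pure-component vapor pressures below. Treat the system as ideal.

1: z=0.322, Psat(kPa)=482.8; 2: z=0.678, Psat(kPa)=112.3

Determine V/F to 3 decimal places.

Raoult's law: Kᵢ = Pᵢˢᵃᵗ/P = Pᵢˢᵃᵗ/156.9.
  K_1 = 482.8/156.9 = 3.07712, K_2 = 112.3/156.9 = 0.71574
Newton–Raphson from V/F = 0.5:
  V/F = 0.500: g = 0.1034, g' = -0.409 → V/F = 0.753
  V/F = 0.753: g = 0.0156, g' = -0.300 → V/F = 0.805
  V/F = 0.805: g = 0.0004, g' = -0.287 → V/F = 0.806
Converged at V/F = 0.806.

V/F = 0.806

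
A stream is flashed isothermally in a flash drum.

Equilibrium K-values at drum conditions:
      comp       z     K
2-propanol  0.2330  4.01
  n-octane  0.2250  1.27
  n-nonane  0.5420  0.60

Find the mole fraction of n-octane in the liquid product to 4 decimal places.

Material balance + equilibrium reduce to Σ zᵢ(Kᵢ−1)/(1+V/F(Kᵢ−1)) = 0.
g(0) = ΣzᵢKᵢ − 1 = 0.5453 and g(1) = 1 − Σzᵢ/Kᵢ = -0.1386, so a root lies in (0, 1).
Iterate (Newton) starting at V/F = 0.5:
  V/F = 0.5000: g = 0.06250, g' = -0.4846 → V/F = 0.6290
  V/F = 0.6290: g = 0.00466, g' = -0.4190 → V/F = 0.6401
Converged at V/F = 0.6401.
Compositions from xᵢ = zᵢ/(1+V/F(Kᵢ−1)), yᵢ = Kᵢxᵢ:
  2-propanol: x = 0.0796, y = 0.3192
  n-octane: x = 0.1918, y = 0.2436
  n-nonane: x = 0.7285, y = 0.4371

x_n-octane = 0.1918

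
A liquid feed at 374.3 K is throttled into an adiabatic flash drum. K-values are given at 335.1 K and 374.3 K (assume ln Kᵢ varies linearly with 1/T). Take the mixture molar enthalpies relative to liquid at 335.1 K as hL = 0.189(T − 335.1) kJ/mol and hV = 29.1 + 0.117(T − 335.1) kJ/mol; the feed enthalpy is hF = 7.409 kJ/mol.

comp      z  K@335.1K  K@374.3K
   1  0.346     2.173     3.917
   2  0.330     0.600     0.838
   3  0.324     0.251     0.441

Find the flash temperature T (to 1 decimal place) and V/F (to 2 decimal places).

Adiabatic flash: solve Rachford–Rice at each trial T, then check hF = ψ·hV(T) + (1−ψ)·hL(T).
  T = 335.1 K: K = (2.173, 0.600, 0.251), RR gives ψ = 0.045, H_out = 1.307 kJ/mol
  T = 374.3 K: K = (3.917, 0.838, 0.441), RR gives ψ = 0.657, H_out = 24.673 kJ/mol
  T = 354.7 K: K = (2.965, 0.716, 0.338), RR gives ψ = 0.377, H_out = 14.129 kJ/mol
  T = 344.9 K: K = (2.550, 0.657, 0.292), RR gives ψ = 0.228, H_out = 8.328 kJ/mol
  T = 340.0 K: K = (2.357, 0.628, 0.271), RR gives ψ = 0.143, H_out = 5.035 kJ/mol
  T = 342.4 K: K = (2.450, 0.642, 0.282), RR gives ψ = 0.186, H_out = 6.692 kJ/mol
  T = 343.6 K: K = (2.497, 0.649, 0.287), RR gives ψ = 0.206, H_out = 7.488 kJ/mol
Linear interpolation between T = 342.4 (H_out = 6.692) and T = 343.6 (H_out = 7.488) on hF = 7.409 gives T ≈ 343.5 K, at which ψ = 0.20.

T = 343.5 K, V/F = 0.20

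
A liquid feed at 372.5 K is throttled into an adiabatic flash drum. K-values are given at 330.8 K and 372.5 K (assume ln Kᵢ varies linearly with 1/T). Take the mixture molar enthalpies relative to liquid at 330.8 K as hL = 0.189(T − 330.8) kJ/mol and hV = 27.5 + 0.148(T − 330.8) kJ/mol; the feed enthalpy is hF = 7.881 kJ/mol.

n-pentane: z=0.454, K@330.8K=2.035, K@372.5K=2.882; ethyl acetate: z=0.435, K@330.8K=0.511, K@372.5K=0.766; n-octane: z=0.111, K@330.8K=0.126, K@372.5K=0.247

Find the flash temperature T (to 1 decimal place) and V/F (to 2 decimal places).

Adiabatic flash: solve Rachford–Rice at each trial T, then check hF = ψ·hV(T) + (1−ψ)·hL(T).
  T = 330.8 K: K = (2.035, 0.511, 0.126), RR gives ψ = 0.262, H_out = 7.198 kJ/mol
  T = 372.5 K: K = (2.882, 0.766, 0.247), RR gives ψ = 0.808, H_out = 28.720 kJ/mol
  T = 351.6 K: K = (2.446, 0.633, 0.180), RR gives ψ = 0.550, H_out = 18.574 kJ/mol
  T = 341.2 K: K = (2.237, 0.571, 0.151), RR gives ψ = 0.412, H_out = 13.130 kJ/mol
  T = 336.0 K: K = (2.135, 0.540, 0.138), RR gives ψ = 0.339, H_out = 10.244 kJ/mol
  T = 333.4 K: K = (2.085, 0.526, 0.132), RR gives ψ = 0.301, H_out = 8.744 kJ/mol
  T = 332.1 K: K = (2.060, 0.518, 0.129), RR gives ψ = 0.282, H_out = 7.977 kJ/mol
Linear interpolation between T = 330.8 (H_out = 7.198) and T = 332.1 (H_out = 7.977) on hF = 7.881 gives T ≈ 331.9 K, at which ψ = 0.28.

T = 331.9 K, V/F = 0.28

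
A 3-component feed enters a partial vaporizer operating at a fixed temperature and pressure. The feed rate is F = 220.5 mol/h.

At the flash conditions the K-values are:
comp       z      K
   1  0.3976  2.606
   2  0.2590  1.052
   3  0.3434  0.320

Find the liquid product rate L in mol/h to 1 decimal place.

Newton iteration, V/F⁰ = 0.5:
  V/F = 0.5000: g = 0.01348, g' = -0.6807 → V/F = 0.5198
  V/F = 0.5198: g = -0.00004, g' = -0.6852 → V/F = 0.5197
Converged at V/F = 0.5197.
Then V = V/F·F = 0.5197·220.5 = 114.6 mol/h and L = F − V = 105.9 mol/h.

L = 105.9 mol/h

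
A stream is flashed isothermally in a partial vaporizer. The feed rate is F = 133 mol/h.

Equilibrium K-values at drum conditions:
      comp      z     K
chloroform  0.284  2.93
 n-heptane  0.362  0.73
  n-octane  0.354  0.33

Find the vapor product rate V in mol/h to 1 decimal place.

Material balance + equilibrium reduce to Σ zᵢ(Kᵢ−1)/(1+ψ(Kᵢ−1)) = 0.
g(0) = ΣzᵢKᵢ − 1 = 0.213 and g(1) = 1 − Σzᵢ/Kᵢ = -0.666, so a root lies in (0, 1).
Iterate (Newton) starting at ψ = 0.48:
  ψ = 0.480: g = -0.1774, g' = -0.665 → ψ = 0.213
  ψ = 0.213: g = 0.0078, g' = -0.777 → ψ = 0.223
Converged at ψ = 0.223.
Then V = ψ·F = 0.2235·133 = 29.7 mol/h and L = F − V = 103.3 mol/h.

V = 29.7 mol/h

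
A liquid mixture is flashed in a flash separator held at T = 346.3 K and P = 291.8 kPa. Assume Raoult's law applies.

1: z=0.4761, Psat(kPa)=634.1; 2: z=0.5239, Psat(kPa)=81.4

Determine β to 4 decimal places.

β = 0.2137

Raoult's law: Kᵢ = Pᵢˢᵃᵗ/P = Pᵢˢᵃᵗ/291.8.
  K_1 = 634.1/291.8 = 2.173064, K_2 = 81.4/291.8 = 0.278958
Let β = V/F and solve Σ zᵢ(Kᵢ−1)/(1+β(Kᵢ−1)) = 0.
g(0) = ΣzᵢKᵢ − 1 = 0.1807 and g(1) = 1 − Σzᵢ/Kᵢ = -1.0972, so a root lies in (0, 1).
Binary case is linear: z₁(K₁−1)(1+β(K₂−1)) + z₂(K₂−1)(1+β(K₁−1)) = 0
⇒ β = [z₁(K₁−1)+z₂(K₂−1)] / [−(K₁−1)(K₂−1)] = 0.18074/0.84583 = 0.2137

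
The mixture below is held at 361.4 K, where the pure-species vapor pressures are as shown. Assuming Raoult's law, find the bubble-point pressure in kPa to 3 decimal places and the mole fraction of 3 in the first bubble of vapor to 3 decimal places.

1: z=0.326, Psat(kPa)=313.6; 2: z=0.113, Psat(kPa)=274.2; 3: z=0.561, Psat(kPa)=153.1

At the bubble point ψ → 0, so ΣzᵢKᵢ = 1 with Kᵢ = Pᵢˢᵃᵗ/P ⇒ P = ΣzᵢPᵢˢᵃᵗ.
P = 0.326·313.6 + 0.113·274.2 + 0.561·153.1 = 219.107 kPa
yᵢ = zᵢPᵢˢᵃᵗ/P ⇒ y_3 = 0.561·153.1/219.107 = 0.392

Pbub = 219.107 kPa, y_3 = 0.392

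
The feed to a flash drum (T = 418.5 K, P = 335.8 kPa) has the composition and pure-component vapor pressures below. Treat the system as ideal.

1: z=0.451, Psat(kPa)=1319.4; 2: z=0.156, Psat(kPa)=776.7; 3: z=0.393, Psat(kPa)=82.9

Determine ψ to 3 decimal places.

ψ = 0.640

Raoult's law: Kᵢ = Pᵢˢᵃᵗ/P = Pᵢˢᵃᵗ/335.8.
  K_1 = 1319.4/335.8 = 3.92912, K_2 = 776.7/335.8 = 2.31298, K_3 = 82.9/335.8 = 0.24687
Let ψ = V/F and solve Σ zᵢ(Kᵢ−1)/(1+ψ(Kᵢ−1)) = 0.
g(0) = ΣzᵢKᵢ − 1 = 1.230 and g(1) = 1 − Σzᵢ/Kᵢ = -0.774, so a root lies in (0, 1).
Newton–Raphson from ψ = 0.5:
  ψ = 0.500: g = 0.1849, g' = -1.309 → ψ = 0.641
  ψ = 0.641: g = -0.0023, g' = -1.380 → ψ = 0.640
Converged at ψ = 0.640.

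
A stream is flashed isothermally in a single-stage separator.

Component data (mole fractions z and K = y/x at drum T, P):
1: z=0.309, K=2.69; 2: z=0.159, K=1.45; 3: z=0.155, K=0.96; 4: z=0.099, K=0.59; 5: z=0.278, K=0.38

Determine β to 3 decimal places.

β = 0.564

Material balance + equilibrium reduce to Σ zᵢ(Kᵢ−1)/(1+β(Kᵢ−1)) = 0.
g(0) = ΣzᵢKᵢ − 1 = 0.375 and g(1) = 1 − Σzᵢ/Kᵢ = -0.285, so a root lies in (0, 1).
Iterate (Newton) starting at β = 0.35:
  β = 0.350: g = 0.1161, g' = -0.570 → β = 0.554
  β = 0.554: g = 0.0057, g' = -0.532 → β = 0.564
Converged at β = 0.564.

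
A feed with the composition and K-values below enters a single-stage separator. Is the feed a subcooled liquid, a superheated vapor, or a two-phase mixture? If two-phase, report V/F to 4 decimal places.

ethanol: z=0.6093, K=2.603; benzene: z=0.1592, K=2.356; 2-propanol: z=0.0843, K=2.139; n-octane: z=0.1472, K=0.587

ΣzᵢKᵢ = 2.2278; Σzᵢ/Kᵢ = 0.5918.
Since Σzᵢ/Kᵢ < 1 the mixture is above its dew point — single vapor phase.

superheated vapor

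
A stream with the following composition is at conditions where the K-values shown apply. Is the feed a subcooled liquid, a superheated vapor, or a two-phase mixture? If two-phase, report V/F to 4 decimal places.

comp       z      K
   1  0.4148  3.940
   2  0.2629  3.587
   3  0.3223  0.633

superheated vapor

ΣzᵢKᵢ = 2.7814; Σzᵢ/Kᵢ = 0.6877.
Since Σzᵢ/Kᵢ < 1 the mixture is above its dew point — single vapor phase.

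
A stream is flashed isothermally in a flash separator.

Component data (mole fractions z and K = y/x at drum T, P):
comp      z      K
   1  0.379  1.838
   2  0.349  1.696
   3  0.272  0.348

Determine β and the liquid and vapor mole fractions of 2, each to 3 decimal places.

β = 0.762, x_2 = 0.228, y_2 = 0.387

Rachford–Rice: g(β) = Σ zᵢ(Kᵢ−1)/(1+β(Kᵢ−1)) = 0.
g(0) = ΣzᵢKᵢ − 1 = 0.383 and g(1) = 1 − Σzᵢ/Kᵢ = -0.194, so a root lies in (0, 1).
Iterate (Newton) starting at β = 0.33:
  β = 0.330: g = 0.2204, g' = -0.463 → β = 0.806
  β = 0.806: g = -0.0287, g' = -0.678 → β = 0.764
  β = 0.764: g = -0.0011, g' = -0.630 → β = 0.762
Converged at β = 0.762.
Compositions from xᵢ = zᵢ/(1+β(Kᵢ−1)), yᵢ = Kᵢxᵢ:
  1: x = 0.231, y = 0.425
  2: x = 0.228, y = 0.387
  3: x = 0.541, y = 0.188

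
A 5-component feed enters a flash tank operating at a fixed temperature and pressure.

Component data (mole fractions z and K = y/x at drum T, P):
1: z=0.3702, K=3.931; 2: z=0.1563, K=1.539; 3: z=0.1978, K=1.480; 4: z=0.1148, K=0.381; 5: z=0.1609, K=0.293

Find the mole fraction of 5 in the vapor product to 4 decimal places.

y_5 = 0.1183

Material balance + equilibrium reduce to Σ zᵢ(Kᵢ−1)/(1+β(Kᵢ−1)) = 0.
Feasibility: ΣzᵢKᵢ = 2.0794, Σzᵢ/Kᵢ = 1.1798 — both > 1, two phases present.
Iterate (Newton) starting at β = 0.62:
  β = 0.6200: g = 0.20361, g' = -0.8241 → β = 0.8671
  β = 0.8671: g = -0.01651, g' = -1.0394 → β = 0.8512
  β = 0.8512: g = -0.00025, g' = -1.0084 → β = 0.8510
Converged at β = 0.8510.
Compositions from xᵢ = zᵢ/(1+β(Kᵢ−1)), yᵢ = Kᵢxᵢ:
  1: x = 0.1059, y = 0.4165
  2: x = 0.1072, y = 0.1649
  3: x = 0.1404, y = 0.2078
  4: x = 0.2426, y = 0.0924
  5: x = 0.4039, y = 0.1183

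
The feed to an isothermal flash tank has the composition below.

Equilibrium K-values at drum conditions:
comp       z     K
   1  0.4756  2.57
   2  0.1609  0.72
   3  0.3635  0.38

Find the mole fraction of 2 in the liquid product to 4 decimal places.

x_2 = 0.1907

Rachford–Rice: g(β) = Σ zᵢ(Kᵢ−1)/(1+β(Kᵢ−1)) = 0.
Check two-phase: ΣzᵢKᵢ = 1.4763 > 1 and Σzᵢ/Kᵢ = 1.3651 > 1, so g(0) = 0.4763 > 0 and g(1) = -0.3651 < 0.
Newton iteration, β⁰ = 0.44:
  β = 0.4400: g = 0.08032, g' = -0.6907 → β = 0.5563
  β = 0.5563: g = 0.00119, g' = -0.6773 → β = 0.5581
Converged at β = 0.5581.
Compositions from xᵢ = zᵢ/(1+β(Kᵢ−1)), yᵢ = Kᵢxᵢ:
  1: x = 0.2535, y = 0.6515
  2: x = 0.1907, y = 0.1373
  3: x = 0.5558, y = 0.2112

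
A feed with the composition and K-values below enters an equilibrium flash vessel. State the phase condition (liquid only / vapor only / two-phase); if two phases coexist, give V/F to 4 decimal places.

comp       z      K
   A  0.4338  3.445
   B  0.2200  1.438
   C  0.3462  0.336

ΣzᵢKᵢ = 1.9271; Σzᵢ/Kᵢ = 1.3093.
Both exceed 1, so a two-phase solution exists.
Let ψ = V/F and solve Σ zᵢ(Kᵢ−1)/(1+ψ(Kᵢ−1)) = 0.
Iterate (Newton) starting at ψ = 0.31:
  ψ = 0.3100: g = 0.39872, g' = -1.1139 → ψ = 0.6680
  ψ = 0.6680: g = 0.06426, g' = -0.8922 → ψ = 0.7400
  ψ = 0.7400: g = -0.00161, g' = -0.9426 → ψ = 0.7383
Converged at ψ = 0.7383.

two-phase, V/F = 0.7383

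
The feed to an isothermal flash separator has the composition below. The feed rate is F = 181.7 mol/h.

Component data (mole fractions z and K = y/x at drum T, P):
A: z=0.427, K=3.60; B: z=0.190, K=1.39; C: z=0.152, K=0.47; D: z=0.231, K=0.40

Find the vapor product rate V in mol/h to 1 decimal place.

V = 147.9 mol/h

Rachford–Rice: g(V/F) = Σ zᵢ(Kᵢ−1)/(1+V/F(Kᵢ−1)) = 0.
Check two-phase: ΣzᵢKᵢ = 1.965 > 1 and Σzᵢ/Kᵢ = 1.156 > 1, so g(0) = 0.965 > 0 and g(1) = -0.156 < 0.
Newton–Raphson from V/F = 0.34:
  V/F = 0.340: g = 0.3823, g' = -1.031 → V/F = 0.711
  V/F = 0.711: g = 0.0768, g' = -0.736 → V/F = 0.815
  V/F = 0.815: g = -0.0011, g' = -0.764 → V/F = 0.814
Converged at V/F = 0.814.
Then V = V/F·F = 0.8139·181.7 = 147.9 mol/h and L = F − V = 33.8 mol/h.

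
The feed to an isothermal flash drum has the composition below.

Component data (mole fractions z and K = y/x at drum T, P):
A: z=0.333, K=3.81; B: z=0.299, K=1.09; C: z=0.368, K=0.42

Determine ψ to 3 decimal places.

ψ = 0.671

Rachford–Rice: g(ψ) = Σ zᵢ(Kᵢ−1)/(1+ψ(Kᵢ−1)) = 0.
Feasibility: ΣzᵢKᵢ = 1.749, Σzᵢ/Kᵢ = 1.238 — both > 1, two phases present.
Iterate (Newton) starting at ψ = 0.49:
  ψ = 0.490: g = 0.1213, g' = -0.709 → ψ = 0.661
  ψ = 0.661: g = 0.0067, g' = -0.650 → ψ = 0.671
Converged at ψ = 0.671.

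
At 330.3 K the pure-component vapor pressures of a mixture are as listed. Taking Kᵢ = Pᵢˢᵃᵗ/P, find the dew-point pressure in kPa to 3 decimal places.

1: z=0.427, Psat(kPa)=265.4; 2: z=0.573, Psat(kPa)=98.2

Pdew = 134.338 kPa

At the dew point ψ → 1, so Σzᵢ/Kᵢ = 1 with Kᵢ = Pᵢˢᵃᵗ/P ⇒ 1/P = Σzᵢ/Pᵢˢᵃᵗ.
1/P = 0.427/265.4 + 0.573/98.2 = 0.007444 ⇒ P = 134.338 kPa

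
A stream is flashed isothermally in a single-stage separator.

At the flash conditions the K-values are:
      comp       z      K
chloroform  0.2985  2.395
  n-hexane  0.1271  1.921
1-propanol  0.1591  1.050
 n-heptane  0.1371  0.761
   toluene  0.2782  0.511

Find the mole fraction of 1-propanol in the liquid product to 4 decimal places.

x_1-propanol = 0.1528

Material balance + equilibrium reduce to Σ zᵢ(Kᵢ−1)/(1+β(Kᵢ−1)) = 0.
Feasibility: ΣzᵢKᵢ = 1.3726, Σzᵢ/Kᵢ = 1.0669 — both > 1, two phases present.
Newton–Raphson from β = 0.41:
  β = 0.4100: g = 0.15119, g' = -0.4060 → β = 0.7824
  β = 0.7824: g = 0.01414, g' = -0.3559 → β = 0.8221
  β = 0.8221: g = -0.00006, g' = -0.3595 → β = 0.8220
Converged at β = 0.8220.
Compositions from xᵢ = zᵢ/(1+β(Kᵢ−1)), yᵢ = Kᵢxᵢ:
  chloroform: x = 0.1391, y = 0.3330
  n-hexane: x = 0.0723, y = 0.1390
  1-propanol: x = 0.1528, y = 0.1605
  n-heptane: x = 0.1706, y = 0.1298
  toluene: x = 0.4652, y = 0.2377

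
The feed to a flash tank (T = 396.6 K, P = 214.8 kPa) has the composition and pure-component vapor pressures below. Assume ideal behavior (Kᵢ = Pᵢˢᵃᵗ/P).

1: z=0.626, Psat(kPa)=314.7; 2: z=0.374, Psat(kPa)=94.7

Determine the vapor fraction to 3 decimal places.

Raoult's law: Kᵢ = Pᵢˢᵃᵗ/P = Pᵢˢᵃᵗ/214.8.
  K_1 = 314.7/214.8 = 1.46508, K_2 = 94.7/214.8 = 0.44088
Material balance + equilibrium reduce to Σ zᵢ(Kᵢ−1)/(1+ψ(Kᵢ−1)) = 0.
g(0) = ΣzᵢKᵢ − 1 = 0.082 and g(1) = 1 − Σzᵢ/Kᵢ = -0.276, so a root lies in (0, 1).
Newton–Raphson from ψ = 0.5:
  ψ = 0.500: g = -0.0540, g' = -0.314 → ψ = 0.328
  ψ = 0.328: g = -0.0035, g' = -0.277 → ψ = 0.315
Converged at ψ = 0.315.

ψ = 0.315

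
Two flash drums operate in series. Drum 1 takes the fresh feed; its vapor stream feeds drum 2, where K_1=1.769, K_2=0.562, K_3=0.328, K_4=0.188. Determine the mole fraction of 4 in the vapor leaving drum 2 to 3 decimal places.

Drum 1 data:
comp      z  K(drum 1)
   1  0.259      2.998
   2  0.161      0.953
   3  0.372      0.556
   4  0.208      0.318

y_4 (drum 2) = 0.019

Drum 1:
Material balance + equilibrium reduce to Σ zᵢ(Kᵢ−1)/(1+ψ₁(Kᵢ−1)) = 0.
Feasibility: ΣzᵢKᵢ = 1.203, Σzᵢ/Kᵢ = 1.578 — both > 1, two phases present.
Iterate (Newton) starting at ψ₁ = 0.5:
  ψ₁ = 0.500: g = -0.1764, g' = -0.603 → ψ₁ = 0.207
  ψ₁ = 0.207: g = 0.0111, g' = -0.737 → ψ₁ = 0.222
  ψ₁ = 0.222: g = 0.0001, g' = -0.721 → ψ₁ = 0.223
Converged at ψ₁ = 0.223.
Drum-1 compositions:
  1: x = 0.179, y = 0.537
  2: x = 0.163, y = 0.155
  3: x = 0.413, y = 0.230
  4: x = 0.245, y = 0.078
Drum-2 feed = drum-1 vapor: z₂ = (0.5374, 0.1551, 0.2295, 0.0780).
Drum 2:
Let ψ₂ = V/F and solve Σ zᵢ(Kᵢ−1)/(1+ψ₂(Kᵢ−1)) = 0.
g(0) = ΣzᵢKᵢ − 1 = 0.128 and g(1) = 1 − Σzᵢ/Kᵢ = -0.694, so a root lies in (0, 1).
Newton iteration, ψ₂⁰ = 0.5:
  ψ₂ = 0.500: g = -0.1273, g' = -0.595 → ψ₂ = 0.286
  ψ₂ = 0.286: g = -0.0123, g' = -0.499 → ψ₂ = 0.261
Converged at ψ₂ = 0.261.
  1: x = 0.448, y = 0.792
  2: x = 0.175, y = 0.098
  3: x = 0.278, y = 0.091
  4: x = 0.099, y = 0.019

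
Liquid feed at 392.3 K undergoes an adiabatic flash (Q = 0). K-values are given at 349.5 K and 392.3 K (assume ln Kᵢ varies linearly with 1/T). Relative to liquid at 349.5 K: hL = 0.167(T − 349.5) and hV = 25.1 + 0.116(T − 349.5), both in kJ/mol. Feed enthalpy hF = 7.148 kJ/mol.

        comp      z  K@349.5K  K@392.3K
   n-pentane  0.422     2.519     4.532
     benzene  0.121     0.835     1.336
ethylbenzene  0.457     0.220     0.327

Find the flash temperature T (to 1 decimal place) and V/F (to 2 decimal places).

T = 351.4 K, V/F = 0.27

Adiabatic flash: solve Rachford–Rice at each trial T, then check hF = ψ·hV(T) + (1−ψ)·hL(T).
  T = 349.5 K: K = (2.519, 0.835, 0.220), RR gives ψ = 0.251, H_out = 6.300 kJ/mol
  T = 392.3 K: K = (4.532, 1.336, 0.327), RR gives ψ = 0.596, H_out = 20.813 kJ/mol
  T = 370.9 K: K = (3.437, 1.071, 0.271), RR gives ψ = 0.453, H_out = 14.448 kJ/mol
  T = 360.2 K: K = (2.956, 0.949, 0.245), RR gives ψ = 0.364, H_out = 10.727 kJ/mol
  T = 354.9 K: K = (2.734, 0.892, 0.233), RR gives ψ = 0.312, H_out = 8.649 kJ/mol
  T = 352.2 K: K = (2.625, 0.863, 0.226), RR gives ψ = 0.283, H_out = 7.509 kJ/mol
  T = 350.9 K: K = (2.574, 0.849, 0.223), RR gives ψ = 0.268, H_out = 6.936 kJ/mol
Linear interpolation between T = 350.9 (H_out = 6.936) and T = 352.2 (H_out = 7.509) on hF = 7.148 gives T ≈ 351.4 K, at which ψ = 0.27.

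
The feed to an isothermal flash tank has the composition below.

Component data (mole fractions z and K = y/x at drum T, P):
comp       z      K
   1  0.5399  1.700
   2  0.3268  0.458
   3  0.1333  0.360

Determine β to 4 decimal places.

β = 0.2881

Material balance + equilibrium reduce to Σ zᵢ(Kᵢ−1)/(1+β(Kᵢ−1)) = 0.
g(0) = ΣzᵢKᵢ − 1 = 0.1155 and g(1) = 1 − Σzᵢ/Kᵢ = -0.4014, so a root lies in (0, 1).
Newton–Raphson from β = 0.48:
  β = 0.4800: g = -0.07967, g' = -0.4374 → β = 0.2978
  β = 0.2978: g = -0.00390, g' = -0.4010 → β = 0.2881
Converged at β = 0.2881.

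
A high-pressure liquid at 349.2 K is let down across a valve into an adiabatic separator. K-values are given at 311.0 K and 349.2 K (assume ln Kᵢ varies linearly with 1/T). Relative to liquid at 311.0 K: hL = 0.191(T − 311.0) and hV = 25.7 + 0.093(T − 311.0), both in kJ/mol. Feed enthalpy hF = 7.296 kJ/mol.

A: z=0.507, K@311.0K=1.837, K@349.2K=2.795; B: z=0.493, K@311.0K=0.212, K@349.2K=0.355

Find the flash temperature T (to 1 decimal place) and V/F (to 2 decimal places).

T = 321.3 K, V/F = 0.22

Adiabatic flash: solve Rachford–Rice at each trial T, then check hF = ψ·hV(T) + (1−ψ)·hL(T).
  T = 311.0 K: K = (1.837, 0.212), RR gives ψ = 0.054, H_out = 1.398 kJ/mol
  T = 349.2 K: K = (2.795, 0.355), RR gives ψ = 0.511, H_out = 18.525 kJ/mol
  T = 330.1 K: K = (2.294, 0.278), RR gives ψ = 0.322, H_out = 11.310 kJ/mol
  T = 320.6 K: K = (2.061, 0.244), RR gives ψ = 0.206, H_out = 6.932 kJ/mol
  T = 325.4 K: K = (2.177, 0.261), RR gives ψ = 0.267, H_out = 9.243 kJ/mol
  T = 323.0 K: K = (2.118, 0.253), RR gives ψ = 0.238, H_out = 8.117 kJ/mol
Linear interpolation between T = 320.6 (H_out = 6.932) and T = 323.0 (H_out = 8.117) on hF = 7.296 gives T ≈ 321.3 K, at which ψ = 0.22.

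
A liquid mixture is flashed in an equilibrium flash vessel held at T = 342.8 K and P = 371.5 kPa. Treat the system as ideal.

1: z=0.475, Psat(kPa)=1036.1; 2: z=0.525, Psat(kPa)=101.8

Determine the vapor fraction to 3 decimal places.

ψ = 0.361

Raoult's law: Kᵢ = Pᵢˢᵃᵗ/P = Pᵢˢᵃᵗ/371.5.
  K_1 = 1036.1/371.5 = 2.78896, K_2 = 101.8/371.5 = 0.27402
Material balance + equilibrium reduce to Σ zᵢ(Kᵢ−1)/(1+ψ(Kᵢ−1)) = 0.
g(0) = ΣzᵢKᵢ − 1 = 0.469 and g(1) = 1 − Σzᵢ/Kᵢ = -1.086, so a root lies in (0, 1).
Binary case is linear: z₁(K₁−1)(1+ψ(K₂−1)) + z₂(K₂−1)(1+ψ(K₁−1)) = 0
⇒ ψ = [z₁(K₁−1)+z₂(K₂−1)] / [−(K₁−1)(K₂−1)] = 0.4686/1.2987 = 0.361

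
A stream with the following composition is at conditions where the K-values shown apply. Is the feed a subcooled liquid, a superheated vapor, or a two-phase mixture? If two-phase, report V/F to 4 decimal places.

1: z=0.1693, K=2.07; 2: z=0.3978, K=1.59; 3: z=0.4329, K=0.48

ΣzᵢKᵢ = 1.1907; Σzᵢ/Kᵢ = 1.2339.
Both exceed 1, so a two-phase solution exists.
Material balance + equilibrium reduce to Σ zᵢ(Kᵢ−1)/(1+ψ(Kᵢ−1)) = 0.
Newton iteration, ψ⁰ = 0.45:
  ψ = 0.4500: g = 0.01386, g' = -0.3743 → ψ = 0.4870
  ψ = 0.4870: g = -0.00005, g' = -0.3772 → ψ = 0.4869
Converged at ψ = 0.4869.

two-phase, V/F = 0.4869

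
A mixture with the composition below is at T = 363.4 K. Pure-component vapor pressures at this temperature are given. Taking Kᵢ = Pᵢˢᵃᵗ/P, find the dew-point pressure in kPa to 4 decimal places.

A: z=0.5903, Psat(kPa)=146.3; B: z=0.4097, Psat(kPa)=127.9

Pdew = 138.1570 kPa

At the dew point ψ → 1, so Σzᵢ/Kᵢ = 1 with Kᵢ = Pᵢˢᵃᵗ/P ⇒ 1/P = Σzᵢ/Pᵢˢᵃᵗ.
1/P = 0.5903/146.3 + 0.4097/127.9 = 0.0072381 ⇒ P = 138.1570 kPa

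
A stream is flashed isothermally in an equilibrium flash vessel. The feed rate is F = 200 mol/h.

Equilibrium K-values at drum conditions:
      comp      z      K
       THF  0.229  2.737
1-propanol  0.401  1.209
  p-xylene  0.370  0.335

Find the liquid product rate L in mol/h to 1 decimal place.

L = 128.3 mol/h

Rachford–Rice: g(ψ) = Σ zᵢ(Kᵢ−1)/(1+ψ(Kᵢ−1)) = 0.
Feasibility: ΣzᵢKᵢ = 1.236, Σzᵢ/Kᵢ = 1.520 — both > 1, two phases present.
Newton–Raphson from ψ = 0.58:
  ψ = 0.580: g = -0.1276, g' = -0.619 → ψ = 0.374
  ψ = 0.374: g = -0.0085, g' = -0.559 → ψ = 0.359
Converged at ψ = 0.359.
Then V = ψ·F = 0.3585·200 = 71.7 mol/h and L = F − V = 128.3 mol/h.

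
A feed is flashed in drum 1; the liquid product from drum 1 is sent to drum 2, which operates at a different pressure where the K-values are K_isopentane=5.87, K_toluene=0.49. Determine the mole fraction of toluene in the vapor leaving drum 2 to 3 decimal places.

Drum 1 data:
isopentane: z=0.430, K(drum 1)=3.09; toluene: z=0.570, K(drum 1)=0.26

y_toluene (drum 2) = 0.444

Drum 1:
Let ψ₁ = V/F and solve Σ zᵢ(Kᵢ−1)/(1+ψ₁(Kᵢ−1)) = 0.
Feasibility: ΣzᵢKᵢ = 1.477, Σzᵢ/Kᵢ = 2.331 — both > 1, two phases present.
Iterate (Newton) starting at ψ₁ = 0.39:
  ψ₁ = 0.390: g = -0.0978, g' = -1.187 → ψ₁ = 0.308
Converged at ψ₁ = 0.308.
Drum-1 compositions:
  isopentane: x = 0.261, y = 0.808
  toluene: x = 0.739, y = 0.192
Drum-2 feed = drum-1 liquid: z₂ = (0.2615, 0.7385).
Drum 2:
Let ψ₂ = V/F and solve Σ zᵢ(Kᵢ−1)/(1+ψ₂(Kᵢ−1)) = 0.
Feasibility: ΣzᵢKᵢ = 1.897, Σzᵢ/Kᵢ = 1.552 — both > 1, two phases present.
Binary case is linear: z₁(K₁−1)(1+ψ₂(K₂−1)) + z₂(K₂−1)(1+ψ₂(K₁−1)) = 0
⇒ ψ₂ = [z₁(K₁−1)+z₂(K₂−1)] / [−(K₁−1)(K₂−1)] = 0.8968/2.4837 = 0.361
  isopentane: x = 0.095, y = 0.556
  toluene: x = 0.905, y = 0.444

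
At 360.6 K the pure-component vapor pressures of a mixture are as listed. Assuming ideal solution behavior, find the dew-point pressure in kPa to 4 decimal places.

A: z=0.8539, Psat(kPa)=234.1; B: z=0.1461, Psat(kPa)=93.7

At the dew point ψ → 1, so Σzᵢ/Kᵢ = 1 with Kᵢ = Pᵢˢᵃᵗ/P ⇒ 1/P = Σzᵢ/Pᵢˢᵃᵗ.
1/P = 0.8539/234.1 + 0.1461/93.7 = 0.0052068 ⇒ P = 192.0559 kPa

Pdew = 192.0559 kPa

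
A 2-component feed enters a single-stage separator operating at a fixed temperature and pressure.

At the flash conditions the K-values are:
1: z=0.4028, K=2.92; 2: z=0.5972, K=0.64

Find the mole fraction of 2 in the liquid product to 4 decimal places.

x_2 = 0.8421

Let ψ = V/F and solve Σ zᵢ(Kᵢ−1)/(1+ψ(Kᵢ−1)) = 0.
g(0) = ΣzᵢKᵢ − 1 = 0.5584 and g(1) = 1 − Σzᵢ/Kᵢ = -0.0711, so a root lies in (0, 1).
Newton iteration, ψ⁰ = 0.49:
  ψ = 0.4900: g = 0.13744, g' = -0.5083 → ψ = 0.7604
  ψ = 0.7604: g = 0.01836, g' = -0.3921 → ψ = 0.8072
  ψ = 0.8072: g = 0.00024, g' = -0.3822 → ψ = 0.8078
Converged at ψ = 0.8078.
Compositions from xᵢ = zᵢ/(1+ψ(Kᵢ−1)), yᵢ = Kᵢxᵢ:
  1: x = 0.1579, y = 0.4611
  2: x = 0.8421, y = 0.5389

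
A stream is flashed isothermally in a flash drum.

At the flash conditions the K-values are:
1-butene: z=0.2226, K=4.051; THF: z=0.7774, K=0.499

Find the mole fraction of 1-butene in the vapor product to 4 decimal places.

Rachford–Rice: g(ψ) = Σ zᵢ(Kᵢ−1)/(1+ψ(Kᵢ−1)) = 0.
Feasibility: ΣzᵢKᵢ = 1.2897, Σzᵢ/Kᵢ = 1.6129 — both > 1, two phases present.
Iterate (Newton) starting at ψ = 0.37:
  ψ = 0.3700: g = -0.15908, g' = -0.7512 → ψ = 0.1582
  ψ = 0.1582: g = 0.03501, g' = -1.1726 → ψ = 0.1881
  ψ = 0.1881: g = 0.00152, g' = -1.0743 → ψ = 0.1895
Converged at ψ = 0.1895.
Compositions from xᵢ = zᵢ/(1+ψ(Kᵢ−1)), yᵢ = Kᵢxᵢ:
  1-butene: x = 0.1410, y = 0.5714
  THF: x = 0.8590, y = 0.4286

y_1-butene = 0.5714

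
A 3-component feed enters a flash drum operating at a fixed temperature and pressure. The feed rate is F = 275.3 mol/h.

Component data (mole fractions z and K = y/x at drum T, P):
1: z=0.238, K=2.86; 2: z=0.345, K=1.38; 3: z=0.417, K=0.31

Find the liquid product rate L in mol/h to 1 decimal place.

L = 177.1 mol/h

Newton–Raphson from ψ = 0.5:
  ψ = 0.500: g = -0.0997, g' = -0.719 → ψ = 0.361
  ψ = 0.361: g = -0.0032, g' = -0.685 → ψ = 0.357
Converged at ψ = 0.357.
Then V = ψ·F = 0.3566·275.3 = 98.2 mol/h and L = F − V = 177.1 mol/h.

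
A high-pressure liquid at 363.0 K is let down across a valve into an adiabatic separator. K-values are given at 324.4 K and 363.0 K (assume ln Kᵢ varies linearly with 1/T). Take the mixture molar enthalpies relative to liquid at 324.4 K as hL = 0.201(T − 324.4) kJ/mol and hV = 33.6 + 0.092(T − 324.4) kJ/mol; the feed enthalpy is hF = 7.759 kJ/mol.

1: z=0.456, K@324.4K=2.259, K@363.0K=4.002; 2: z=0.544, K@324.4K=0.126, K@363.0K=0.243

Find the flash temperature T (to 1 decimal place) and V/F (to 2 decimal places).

T = 332.4 K, V/F = 0.19

Adiabatic flash: solve Rachford–Rice at each trial T, then check hF = ψ·hV(T) + (1−ψ)·hL(T).
  T = 324.4 K: K = (2.259, 0.126), RR gives ψ = 0.090, H_out = 3.012 kJ/mol
  T = 363.0 K: K = (4.002, 0.243), RR gives ψ = 0.421, H_out = 20.138 kJ/mol
  T = 343.7 K: K = (3.055, 0.178), RR gives ψ = 0.290, H_out = 13.021 kJ/mol
  T = 334.0 K: K = (2.637, 0.150), RR gives ψ = 0.204, H_out = 8.583 kJ/mol
  T = 329.2 K: K = (2.443, 0.138), RR gives ψ = 0.152, H_out = 5.993 kJ/mol
  T = 331.6 K: K = (2.539, 0.144), RR gives ψ = 0.179, H_out = 7.329 kJ/mol
Linear interpolation between T = 331.6 (H_out = 7.329) and T = 334.0 (H_out = 8.583) on hF = 7.759 gives T ≈ 332.4 K, at which ψ = 0.19.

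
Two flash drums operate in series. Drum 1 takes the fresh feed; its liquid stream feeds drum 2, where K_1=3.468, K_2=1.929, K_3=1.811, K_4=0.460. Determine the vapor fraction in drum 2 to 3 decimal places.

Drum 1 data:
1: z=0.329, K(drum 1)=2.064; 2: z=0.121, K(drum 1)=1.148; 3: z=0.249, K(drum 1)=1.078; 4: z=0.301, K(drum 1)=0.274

V/F (drum 2) = 0.797

Drum 1:
Material balance + equilibrium reduce to Σ zᵢ(Kᵢ−1)/(1+ψ₁(Kᵢ−1)) = 0.
g(0) = ΣzᵢKᵢ − 1 = 0.169 and g(1) = 1 − Σzᵢ/Kᵢ = -0.594, so a root lies in (0, 1).
Iterate (Newton) starting at ψ₁ = 0.5:
  ψ₁ = 0.500: g = -0.0792, g' = -0.553 → ψ₁ = 0.357
  ψ₁ = 0.357: g = -0.0053, g' = -0.488 → ψ₁ = 0.346
Converged at ψ₁ = 0.346.
Drum-1 compositions:
  1: x = 0.240, y = 0.496
  2: x = 0.115, y = 0.132
  3: x = 0.242, y = 0.261
  4: x = 0.402, y = 0.110
Drum-2 feed = drum-1 liquid: z₂ = (0.2405, 0.1151, 0.2425, 0.4020).
Drum 2:
Let ψ₂ = V/F and solve Σ zᵢ(Kᵢ−1)/(1+ψ₂(Kᵢ−1)) = 0.
Feasibility: ΣzᵢKᵢ = 1.680, Σzᵢ/Kᵢ = 1.137 — both > 1, two phases present.
Newton iteration, ψ₂⁰ = 0.64:
  ψ₂ = 0.640: g = 0.0949, g' = -0.602 → ψ₂ = 0.798
  ψ₂ = 0.798: g = -0.0005, g' = -0.619 → ψ₂ = 0.797
Converged at ψ₂ = 0.797.
  1: x = 0.081, y = 0.281
  2: x = 0.066, y = 0.128
  3: x = 0.147, y = 0.267
  4: x = 0.706, y = 0.325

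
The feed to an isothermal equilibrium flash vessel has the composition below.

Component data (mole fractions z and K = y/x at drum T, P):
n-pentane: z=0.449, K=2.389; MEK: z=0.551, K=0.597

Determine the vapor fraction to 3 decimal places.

ψ = 0.717

Rachford–Rice: g(ψ) = Σ zᵢ(Kᵢ−1)/(1+ψ(Kᵢ−1)) = 0.
Feasibility: ΣzᵢKᵢ = 1.402, Σzᵢ/Kᵢ = 1.111 — both > 1, two phases present.
Binary case is linear: z₁(K₁−1)(1+ψ(K₂−1)) + z₂(K₂−1)(1+ψ(K₁−1)) = 0
⇒ ψ = [z₁(K₁−1)+z₂(K₂−1)] / [−(K₁−1)(K₂−1)] = 0.4016/0.5598 = 0.717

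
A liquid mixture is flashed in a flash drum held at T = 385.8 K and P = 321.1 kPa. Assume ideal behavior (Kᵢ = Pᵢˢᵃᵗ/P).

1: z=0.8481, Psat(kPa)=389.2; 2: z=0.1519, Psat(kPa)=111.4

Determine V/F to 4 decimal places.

Raoult's law: Kᵢ = Pᵢˢᵃᵗ/P = Pᵢˢᵃᵗ/321.1.
  K_1 = 389.2/321.1 = 1.212083, K_2 = 111.4/321.1 = 0.346932
Material balance + equilibrium reduce to Σ zᵢ(Kᵢ−1)/(1+V/F(Kᵢ−1)) = 0.
Check two-phase: ΣzᵢKᵢ = 1.0807 > 1 and Σzᵢ/Kᵢ = 1.1375 > 1, so g(0) = 0.0807 > 0 and g(1) = -0.1375 < 0.
Iterate (Newton) starting at V/F = 0.5:
  V/F = 0.5000: g = 0.01532, g' = -0.1740 → V/F = 0.5881
  V/F = 0.5881: g = -0.00113, g' = -0.2009 → V/F = 0.5824
Converged at V/F = 0.5824.

V/F = 0.5824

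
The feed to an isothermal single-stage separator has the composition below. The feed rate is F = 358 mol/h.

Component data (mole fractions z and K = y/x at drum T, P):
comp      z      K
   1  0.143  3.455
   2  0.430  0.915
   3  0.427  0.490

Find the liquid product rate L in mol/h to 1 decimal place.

L = 313.8 mol/h

Material balance + equilibrium reduce to Σ zᵢ(Kᵢ−1)/(1+V/F(Kᵢ−1)) = 0.
g(0) = ΣzᵢKᵢ − 1 = 0.097 and g(1) = 1 − Σzᵢ/Kᵢ = -0.383, so a root lies in (0, 1).
Iterate (Newton) starting at V/F = 0.5:
  V/F = 0.500: g = -0.1729, g' = -0.377 → V/F = 0.042
  V/F = 0.042: g = 0.0593, g' = -0.828 → V/F = 0.113
  V/F = 0.113: g = 0.0067, g' = -0.656 → V/F = 0.123
  V/F = 0.123: g = 0.0001, g' = -0.637 → V/F = 0.124
Converged at V/F = 0.124.
Then V = V/F·F = 0.1236·358 = 44.2 mol/h and L = F − V = 313.8 mol/h.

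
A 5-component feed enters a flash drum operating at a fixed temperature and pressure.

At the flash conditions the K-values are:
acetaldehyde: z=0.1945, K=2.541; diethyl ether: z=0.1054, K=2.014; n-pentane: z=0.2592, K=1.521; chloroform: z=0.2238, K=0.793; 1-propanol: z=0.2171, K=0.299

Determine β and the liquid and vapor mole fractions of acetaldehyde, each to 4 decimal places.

β = 0.6175, x_acetaldehyde = 0.0997, y_acetaldehyde = 0.2532

Let β = V/F and solve Σ zᵢ(Kᵢ−1)/(1+β(Kᵢ−1)) = 0.
Feasibility: ΣzᵢKᵢ = 1.3431, Σzᵢ/Kᵢ = 1.3076 — both > 1, two phases present.
Newton iteration, β⁰ = 0.5:
  β = 0.5000: g = 0.06135, g' = -0.5042 → β = 0.6217
  β = 0.6217: g = -0.00228, g' = -0.5492 → β = 0.6175
Converged at β = 0.6175.
Compositions from xᵢ = zᵢ/(1+β(Kᵢ−1)), yᵢ = Kᵢxᵢ:
  acetaldehyde: x = 0.0997, y = 0.2532
  diethyl ether: x = 0.0648, y = 0.1305
  n-pentane: x = 0.1961, y = 0.2983
  chloroform: x = 0.2566, y = 0.2035
  1-propanol: x = 0.3828, y = 0.1145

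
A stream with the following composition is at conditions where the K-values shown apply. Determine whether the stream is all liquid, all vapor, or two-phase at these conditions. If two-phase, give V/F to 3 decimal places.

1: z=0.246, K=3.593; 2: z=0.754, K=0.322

two-phase, V/F = 0.072

ΣzᵢKᵢ = 1.127; Σzᵢ/Kᵢ = 2.410.
Both exceed 1, so a two-phase solution exists.
Newton–Raphson from ψ = 0.39:
  ψ = 0.390: g = -0.3778, g' = -1.049 → ψ = 0.030
  ψ = 0.030: g = 0.0700, g' = -1.785 → ψ = 0.069
  ψ = 0.069: g = 0.0044, g' = -1.571 → ψ = 0.072
Converged at ψ = 0.072.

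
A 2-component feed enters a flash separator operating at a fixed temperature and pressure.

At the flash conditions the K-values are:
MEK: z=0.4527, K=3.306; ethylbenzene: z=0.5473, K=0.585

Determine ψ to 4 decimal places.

ψ = 0.8535

Material balance + equilibrium reduce to Σ zᵢ(Kᵢ−1)/(1+ψ(Kᵢ−1)) = 0.
Feasibility: ΣzᵢKᵢ = 1.8168, Σzᵢ/Kᵢ = 1.0725 — both > 1, two phases present.
Iterate (Newton) starting at ψ = 0.5:
  ψ = 0.5000: g = 0.19827, g' = -0.6694 → ψ = 0.7962
  ψ = 0.7962: g = 0.02888, g' = -0.5095 → ψ = 0.8529
  ψ = 0.8529: g = 0.00031, g' = -0.4993 → ψ = 0.8535
Converged at ψ = 0.8535.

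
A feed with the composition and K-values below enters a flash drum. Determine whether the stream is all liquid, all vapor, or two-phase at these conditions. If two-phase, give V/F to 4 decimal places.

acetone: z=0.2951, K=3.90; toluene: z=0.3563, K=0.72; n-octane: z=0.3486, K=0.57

two-phase, V/F = 0.5806

ΣzᵢKᵢ = 1.6061; Σzᵢ/Kᵢ = 1.1821.
Both exceed 1, so a two-phase solution exists.
Let ψ = V/F and solve Σ zᵢ(Kᵢ−1)/(1+ψ(Kᵢ−1)) = 0.
Newton–Raphson from ψ = 0.58:
  ψ = 0.5800: g = 0.00028, g' = -0.4992 → ψ = 0.5806
Converged at ψ = 0.5806.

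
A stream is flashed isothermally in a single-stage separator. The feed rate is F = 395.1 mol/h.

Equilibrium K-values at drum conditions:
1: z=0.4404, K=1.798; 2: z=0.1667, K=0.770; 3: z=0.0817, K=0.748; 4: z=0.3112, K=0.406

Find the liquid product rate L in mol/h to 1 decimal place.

Rachford–Rice: g(β) = Σ zᵢ(Kᵢ−1)/(1+β(Kᵢ−1)) = 0.
Check two-phase: ΣzᵢKᵢ = 1.1077 > 1 and Σzᵢ/Kᵢ = 1.3372 > 1, so g(0) = 0.1077 > 0 and g(1) = -0.3372 < 0.
Newton–Raphson from β = 0.5:
  β = 0.5000: g = -0.07862, g' = -0.3835 → β = 0.2950
  β = 0.2950: g = -0.00303, g' = -0.3614 → β = 0.2866
Converged at β = 0.2866.
Then V = β·F = 0.2866·395.1 = 113.2 mol/h and L = F − V = 281.9 mol/h.

L = 281.9 mol/h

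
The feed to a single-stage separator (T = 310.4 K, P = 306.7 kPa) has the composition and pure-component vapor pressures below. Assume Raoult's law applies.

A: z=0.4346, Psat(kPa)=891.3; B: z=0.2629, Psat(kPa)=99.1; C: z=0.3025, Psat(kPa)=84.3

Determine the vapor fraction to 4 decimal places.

Raoult's law: Kᵢ = Pᵢˢᵃᵗ/P = Pᵢˢᵃᵗ/306.7.
  K_A = 891.3/306.7 = 2.906097, K_B = 99.1/306.7 = 0.323117, K_C = 84.3/306.7 = 0.274861
Material balance + equilibrium reduce to Σ zᵢ(Kᵢ−1)/(1+ψ(Kᵢ−1)) = 0.
Feasibility: ΣzᵢKᵢ = 1.4311, Σzᵢ/Kᵢ = 2.0637 — both > 1, two phases present.
Iterate (Newton) starting at ψ = 0.5:
  ψ = 0.5000: g = -0.18896, g' = -1.0806 → ψ = 0.3251
  ψ = 0.3251: g = -0.00377, g' = -1.0722 → ψ = 0.3216
Converged at ψ = 0.3216.

ψ = 0.3216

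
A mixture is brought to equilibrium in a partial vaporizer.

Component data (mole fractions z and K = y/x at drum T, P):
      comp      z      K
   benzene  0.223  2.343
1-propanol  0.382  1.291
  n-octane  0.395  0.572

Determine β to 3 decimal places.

β = 0.719

Iterate (Newton) starting at β = 0.62:
  β = 0.620: g = 0.0275, g' = -0.277 → β = 0.719
Converged at β = 0.719.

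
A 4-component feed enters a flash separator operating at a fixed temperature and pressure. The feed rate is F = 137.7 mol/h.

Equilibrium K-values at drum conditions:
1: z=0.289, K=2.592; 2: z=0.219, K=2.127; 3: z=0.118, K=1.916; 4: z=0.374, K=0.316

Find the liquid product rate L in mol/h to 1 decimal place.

Let ψ = V/F and solve Σ zᵢ(Kᵢ−1)/(1+ψ(Kᵢ−1)) = 0.
Feasibility: ΣzᵢKᵢ = 1.559, Σzᵢ/Kᵢ = 1.460 — both > 1, two phases present.
Iterate (Newton) starting at ψ = 0.67:
  ψ = 0.670: g = -0.0420, g' = -0.896 → ψ = 0.623
  ψ = 0.623: g = -0.0011, g' = -0.852 → ψ = 0.622
Converged at ψ = 0.622.
Then V = ψ·F = 0.6219·137.7 = 85.6 mol/h and L = F − V = 52.1 mol/h.

L = 52.1 mol/h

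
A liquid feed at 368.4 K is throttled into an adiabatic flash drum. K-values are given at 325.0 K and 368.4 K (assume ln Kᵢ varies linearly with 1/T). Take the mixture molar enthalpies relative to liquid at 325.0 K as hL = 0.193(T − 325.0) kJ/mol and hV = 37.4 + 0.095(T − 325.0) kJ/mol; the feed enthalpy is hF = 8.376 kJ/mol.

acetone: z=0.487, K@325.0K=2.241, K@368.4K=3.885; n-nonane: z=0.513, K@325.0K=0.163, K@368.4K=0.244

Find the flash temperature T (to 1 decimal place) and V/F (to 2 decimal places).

T = 328.5 K, V/F = 0.21

Adiabatic flash: solve Rachford–Rice at each trial T, then check hF = ψ·hV(T) + (1−ψ)·hL(T).
  T = 325.0 K: K = (2.241, 0.163), RR gives ψ = 0.168, H_out = 6.301 kJ/mol
  T = 368.4 K: K = (3.885, 0.244), RR gives ψ = 0.466, H_out = 23.835 kJ/mol
  T = 346.7 K: K = (3.002, 0.202), RR gives ψ = 0.354, H_out = 16.675 kJ/mol
  T = 335.9 K: K = (2.608, 0.182), RR gives ψ = 0.276, H_out = 12.145 kJ/mol
  T = 330.4 K: K = (2.419, 0.172), RR gives ψ = 0.227, H_out = 9.406 kJ/mol
  T = 327.7 K: K = (2.329, 0.168), RR gives ψ = 0.199, H_out = 7.914 kJ/mol
  T = 329.0 K: K = (2.372, 0.170), RR gives ψ = 0.213, H_out = 8.646 kJ/mol
Linear interpolation between T = 327.7 (H_out = 7.914) and T = 329.0 (H_out = 8.646) on hF = 8.376 gives T ≈ 328.5 K, at which ψ = 0.21.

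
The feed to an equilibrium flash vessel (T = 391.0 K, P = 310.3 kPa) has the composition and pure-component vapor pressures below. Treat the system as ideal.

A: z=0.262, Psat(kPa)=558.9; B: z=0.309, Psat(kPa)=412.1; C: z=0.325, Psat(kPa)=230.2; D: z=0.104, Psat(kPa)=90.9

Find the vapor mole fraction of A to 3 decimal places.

y_A = 0.319

Raoult's law: Kᵢ = Pᵢˢᵃᵗ/P = Pᵢˢᵃᵗ/310.3.
  K_A = 558.9/310.3 = 1.80116, K_B = 412.1/310.3 = 1.32807, K_C = 230.2/310.3 = 0.74186, K_D = 90.9/310.3 = 0.29294
Newton–Raphson from ψ = 0.5:
  ψ = 0.500: g = 0.0269, g' = -0.263 → ψ = 0.602
  ψ = 0.602: g = -0.0011, g' = -0.288 → ψ = 0.598
Converged at ψ = 0.598.
Compositions from xᵢ = zᵢ/(1+ψ(Kᵢ−1)), yᵢ = Kᵢxᵢ:
  A: x = 0.177, y = 0.319
  B: x = 0.258, y = 0.343
  C: x = 0.384, y = 0.285
  D: x = 0.180, y = 0.053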